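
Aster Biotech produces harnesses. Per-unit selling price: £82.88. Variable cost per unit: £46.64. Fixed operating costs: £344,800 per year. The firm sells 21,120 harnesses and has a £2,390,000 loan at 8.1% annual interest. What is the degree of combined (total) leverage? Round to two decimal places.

At 21,120 units, contribution = 21,120 × £36.24 = £765,388.80.
Operating income = contribution − fixed costs = £765,388.80 − £344,800 = £420,588.80. Interest = £193,590.00.
DOL = £765,388.80 ÷ £420,588.80 = 1.8198; DFL = £420,588.80 ÷ £226,998.80 = 1.8528.
Combined leverage = 1.8198 × 1.8528 = 3.3717.

3.37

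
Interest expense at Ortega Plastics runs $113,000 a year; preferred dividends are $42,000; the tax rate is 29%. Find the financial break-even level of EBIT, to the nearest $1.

$172,155

Preferred dividends are paid after tax, so their pre-tax equivalent is $42,000 ÷ (1 − 0.29) = $59,154.93.
EPS = 0 when EBIT covers interest plus the pre-tax preferred burden: $113,000 + $59,154.93 = $172,154.93.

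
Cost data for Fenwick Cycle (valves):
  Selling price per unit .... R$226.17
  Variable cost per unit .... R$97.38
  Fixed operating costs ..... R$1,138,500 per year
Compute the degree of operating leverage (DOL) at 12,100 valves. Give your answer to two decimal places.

Contribution at this volume is 12,100 × R$128.79 = R$1,558,359.00.
EBIT = R$1,558,359.00 − R$1,138,500 = R$419,859.00.
DOL = contribution ÷ EBIT = R$1,558,359.00 ÷ R$419,859.00 = 3.7116.

3.71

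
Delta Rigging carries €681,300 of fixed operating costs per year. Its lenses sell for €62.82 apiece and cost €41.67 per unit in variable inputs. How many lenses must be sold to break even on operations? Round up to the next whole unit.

Contribution margin per unit = €62.82 − €41.67 = €21.15.
Break-even Q = €681,300 / €21.15 = 32,212.77 → 32,213 lenses.

32,213 lenses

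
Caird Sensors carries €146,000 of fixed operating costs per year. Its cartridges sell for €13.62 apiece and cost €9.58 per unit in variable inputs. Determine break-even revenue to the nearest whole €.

Contribution margin per unit = €13.62 − €9.58 = €4.04, a CM ratio of €4.04 ÷ €13.62 = 0.2966.
Break-even revenue = fixed costs × price ÷ CM = €146,000 × €13.62 ÷ €4.04 = €492,208.

€492,208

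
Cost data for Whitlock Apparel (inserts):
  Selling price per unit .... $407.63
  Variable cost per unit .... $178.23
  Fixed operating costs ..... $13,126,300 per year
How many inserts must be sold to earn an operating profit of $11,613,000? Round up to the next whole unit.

Contribution margin per unit = $407.63 − $178.23 = $229.40.
Units = (FC + target) / CM = ($13,126,300 + $11,613,000) / $229.40 = 107,843.50, so 107,844 inserts.

107,844 inserts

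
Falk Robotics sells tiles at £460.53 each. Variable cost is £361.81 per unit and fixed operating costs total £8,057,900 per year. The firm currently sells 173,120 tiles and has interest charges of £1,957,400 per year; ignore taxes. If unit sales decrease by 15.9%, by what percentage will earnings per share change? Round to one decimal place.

-38.4%

At 173,120 units, contribution = 173,120 × £98.72 = £17,090,406.40.
Operating income = contribution − fixed costs = £17,090,406.40 − £8,057,900 = £9,032,506.40.
After interest of £1,957,400.00, pre-tax earnings = £7,075,106.40.
Degree of combined leverage = contribution ÷ (EBIT − I) = £17,090,406.40 ÷ £7,075,106.40 = 2.4156.
%ΔEPS = DCL × %ΔSales = 2.4156 × -15.9% = -38.4%.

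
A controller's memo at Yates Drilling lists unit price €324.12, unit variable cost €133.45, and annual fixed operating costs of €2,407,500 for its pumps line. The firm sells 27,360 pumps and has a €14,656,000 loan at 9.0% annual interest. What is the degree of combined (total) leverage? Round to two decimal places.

Contribution at this volume is 27,360 × €190.67 = €5,216,731.20.
Operating income = contribution − fixed costs = €5,216,731.20 − €2,407,500 = €2,809,231.20. Interest = €1,319,040.00, so EBIT − I = €1,490,191.20.
Degree of total leverage = total CM / (EBIT − interest) = €5,216,731.20 / €1,490,191.20 = 3.5007.

3.50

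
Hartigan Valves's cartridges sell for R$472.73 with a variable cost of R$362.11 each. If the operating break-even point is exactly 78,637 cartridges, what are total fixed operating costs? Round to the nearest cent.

Each unit contributes R$472.73 − R$362.11 = R$110.62.
Since BE = FC / CM, FC = 78,637 × R$110.62 = R$8,698,824.94.

R$8,698,824.94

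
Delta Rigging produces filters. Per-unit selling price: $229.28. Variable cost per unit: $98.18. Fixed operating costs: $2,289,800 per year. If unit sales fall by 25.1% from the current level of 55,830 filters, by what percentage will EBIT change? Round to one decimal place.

-36.5%

Total contribution margin = 55,830 × $131.10 = $7,319,313.00.
Subtracting fixed costs: EBIT = $7,319,313.00 − $2,289,800 = $5,029,513.00.
So DOL = total CM / EBIT = $7,319,313.00 / $5,029,513.00 = 1.4553.
%ΔEBIT = DOL × %ΔSales = 1.4553 × -25.1% = -36.5%.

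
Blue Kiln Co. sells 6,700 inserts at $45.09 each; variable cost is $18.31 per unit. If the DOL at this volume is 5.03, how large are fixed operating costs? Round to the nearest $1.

At 6,700 units, contribution = 6,700 × $26.78 = $179,426.00.
Since DOL = CM ÷ EBIT, EBIT = $179,426.00 ÷ 5.03 = $35,671.17.
Fixed costs = CM − EBIT = $179,426.00 − $35,671.17 = $143,755.

$143,755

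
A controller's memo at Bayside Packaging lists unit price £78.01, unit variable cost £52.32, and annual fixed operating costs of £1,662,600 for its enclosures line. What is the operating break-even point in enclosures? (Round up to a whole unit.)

Unit CM = price − variable cost = £78.01 − £52.32 = £25.69.
Units to break even: £1,662,600 ÷ £25.69 = 64,717.79, rounded up to 64,718.

64,718 enclosures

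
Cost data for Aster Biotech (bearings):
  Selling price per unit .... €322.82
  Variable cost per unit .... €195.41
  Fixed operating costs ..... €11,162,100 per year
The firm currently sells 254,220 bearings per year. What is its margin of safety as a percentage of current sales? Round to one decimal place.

65.5%

Each unit contributes €322.82 − €195.41 = €127.41. Break-even units = €11,162,100 ÷ €127.41 = 87,607.72; break-even revenue = 87,607.72 × €322.82 = €28,281,525.17.
Current sales = 254,220 × €322.82 = €82,067,300.40.
Margin of safety = (€82,067,300.40 − €28,281,525.17) ÷ €82,067,300.40 = 65.5%.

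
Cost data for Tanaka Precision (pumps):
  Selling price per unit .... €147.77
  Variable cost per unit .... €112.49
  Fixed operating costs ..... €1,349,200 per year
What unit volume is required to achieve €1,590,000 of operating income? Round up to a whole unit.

Unit CM = price − variable cost = €147.77 − €112.49 = €35.28.
Units = (FC + target) / CM = (€1,349,200 + €1,590,000) / €35.28 = 83,310.66, so 83,311 pumps.

83,311 pumps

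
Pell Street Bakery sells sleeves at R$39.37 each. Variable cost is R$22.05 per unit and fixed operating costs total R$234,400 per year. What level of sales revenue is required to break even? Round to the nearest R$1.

CM per unit = R$39.37 − R$22.05 = R$17.32; CM ratio = R$17.32 / R$39.37 = 0.4399.
Break-even sales = FC ÷ CM ratio = R$234,400 × R$39.37 / R$17.32 = R$532,813.

R$532,813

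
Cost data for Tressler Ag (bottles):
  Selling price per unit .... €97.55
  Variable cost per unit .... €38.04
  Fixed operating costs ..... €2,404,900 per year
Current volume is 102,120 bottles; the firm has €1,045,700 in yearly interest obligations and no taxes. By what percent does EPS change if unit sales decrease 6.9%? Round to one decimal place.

-16.0%

Contribution at this volume is 102,120 × €59.51 = €6,077,161.20.
Operating income = contribution − fixed costs = €6,077,161.20 − €2,404,900 = €3,672,261.20.
Interest = €1,045,700.00, so EBIT − I = €2,626,561.20.
Degree of combined leverage = contribution ÷ (EBIT − I) = €6,077,161.20 ÷ €2,626,561.20 = 2.3137.
%ΔEPS = DCL × %ΔSales = 2.3137 × -6.9% = -16.0%.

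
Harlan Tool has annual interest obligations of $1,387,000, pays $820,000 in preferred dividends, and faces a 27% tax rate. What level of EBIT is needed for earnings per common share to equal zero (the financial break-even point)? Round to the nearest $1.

$2,510,288

Grossing the preferred dividend up to pre-tax terms: $820,000 / (1 − 0.27) = $1,123,287.67.
Financial break-even EBIT = interest + D_p ÷ (1 − t) = $1,387,000 + $1,123,287.67 = $2,510,287.67.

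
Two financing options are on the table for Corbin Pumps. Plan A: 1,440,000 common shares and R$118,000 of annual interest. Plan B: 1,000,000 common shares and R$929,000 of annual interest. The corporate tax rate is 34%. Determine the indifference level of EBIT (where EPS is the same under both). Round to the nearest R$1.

Set EPS_A = EPS_B: (EBIT − R$118,000)(1 − 0.34) ÷ 1,440,000 = (EBIT − R$929,000)(1 − 0.34) ÷ 1,000,000.
The (1 − t) factor cancels: (EBIT − 118,000) × 1,000,000 = (EBIT − 929,000) × 1,440,000.
Solving, EBIT = (929,000·1,440,000 − 118,000·1,000,000) / (1,440,000 − 1,000,000) = 1,219,760,000,000 / 440,000 = 2,772,181.82.

R$2,772,182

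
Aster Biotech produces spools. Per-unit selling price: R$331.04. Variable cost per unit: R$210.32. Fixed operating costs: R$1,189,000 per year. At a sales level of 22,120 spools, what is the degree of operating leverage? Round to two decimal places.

1.80

Contribution at this volume is 22,120 × R$120.72 = R$2,670,326.40.
Subtracting fixed costs: EBIT = R$2,670,326.40 − R$1,189,000 = R$1,481,326.40.
DOL = contribution ÷ EBIT = R$2,670,326.40 ÷ R$1,481,326.40 = 1.8027.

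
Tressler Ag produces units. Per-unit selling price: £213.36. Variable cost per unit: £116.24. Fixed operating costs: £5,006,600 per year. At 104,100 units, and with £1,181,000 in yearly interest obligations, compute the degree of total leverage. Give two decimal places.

2.58

Total contribution margin = 104,100 × £97.12 = £10,110,192.00.
EBIT = £10,110,192.00 − £5,006,600 = £5,103,592.00. Interest = £1,181,000.00, so EBIT − I = £3,922,592.00.
Degree of total leverage = total CM / (EBIT − interest) = £10,110,192.00 / £3,922,592.00 = 2.5774.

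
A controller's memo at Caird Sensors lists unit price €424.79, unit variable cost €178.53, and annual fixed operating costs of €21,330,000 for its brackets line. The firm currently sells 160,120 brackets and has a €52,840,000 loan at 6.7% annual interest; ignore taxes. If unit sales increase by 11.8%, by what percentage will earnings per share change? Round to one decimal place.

+32.0%

Contribution at this volume is 160,120 × €246.26 = €39,431,151.20.
EBIT = €39,431,151.20 − €21,330,000 = €18,101,151.20.
After interest of €3,540,280.00, pre-tax earnings = €14,560,871.20.
Degree of combined leverage = contribution ÷ (EBIT − I) = €39,431,151.20 ÷ €14,560,871.20 = 2.7080.
%ΔEPS = DCL × %ΔSales = 2.7080 × +11.8% = +32.0%.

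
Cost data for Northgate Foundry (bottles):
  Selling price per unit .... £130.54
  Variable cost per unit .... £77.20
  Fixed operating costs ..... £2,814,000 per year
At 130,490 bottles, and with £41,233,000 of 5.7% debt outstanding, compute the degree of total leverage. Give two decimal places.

Total contribution margin = 130,490 × £53.34 = £6,960,336.60.
Operating income = contribution − fixed costs = £6,960,336.60 − £2,814,000 = £4,146,336.60. Interest = £2,350,281.00, so EBIT − I = £1,796,055.60.
DCL = contribution ÷ (EBIT − I) = £6,960,336.60 ÷ £1,796,055.60 = 3.8753.

3.88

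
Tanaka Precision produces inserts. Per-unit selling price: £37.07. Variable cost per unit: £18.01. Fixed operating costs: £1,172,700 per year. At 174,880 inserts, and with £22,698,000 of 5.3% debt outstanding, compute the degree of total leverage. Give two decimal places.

At 174,880 units, contribution = 174,880 × £19.06 = £3,333,212.80.
Operating income = contribution − fixed costs = £3,333,212.80 − £1,172,700 = £2,160,512.80. Interest = £1,202,994.00, so EBIT − I = £957,518.80.
DCL = contribution ÷ (EBIT − I) = £3,333,212.80 ÷ £957,518.80 = 3.4811.

3.48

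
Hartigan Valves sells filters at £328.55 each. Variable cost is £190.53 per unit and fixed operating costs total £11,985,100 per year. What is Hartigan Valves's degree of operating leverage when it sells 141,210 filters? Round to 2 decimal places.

2.60

At 141,210 units, contribution = 141,210 × £138.02 = £19,489,804.20.
Subtracting fixed costs: EBIT = £19,489,804.20 − £11,985,100 = £7,504,704.20.
So DOL = total CM / EBIT = £19,489,804.20 / £7,504,704.20 = 2.5970.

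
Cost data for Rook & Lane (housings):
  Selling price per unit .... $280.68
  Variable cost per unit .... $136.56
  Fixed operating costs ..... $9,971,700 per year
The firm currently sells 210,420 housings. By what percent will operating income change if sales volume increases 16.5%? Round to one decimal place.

At 210,420 units, contribution = 210,420 × $144.12 = $30,325,730.40.
Operating income = contribution − fixed costs = $30,325,730.40 − $9,971,700 = $20,354,030.40.
So DOL = total CM / EBIT = $30,325,730.40 / $20,354,030.40 = 1.4899.
%ΔEBIT = DOL × %ΔSales = 1.4899 × +16.5% = +24.6%.

+24.6%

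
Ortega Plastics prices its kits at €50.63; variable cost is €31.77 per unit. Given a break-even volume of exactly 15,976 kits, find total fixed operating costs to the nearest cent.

Unit CM = price − variable cost = €50.63 − €31.77 = €18.86.
Since BE = FC / CM, FC = 15,976 × €18.86 = €301,307.36.

€301,307.36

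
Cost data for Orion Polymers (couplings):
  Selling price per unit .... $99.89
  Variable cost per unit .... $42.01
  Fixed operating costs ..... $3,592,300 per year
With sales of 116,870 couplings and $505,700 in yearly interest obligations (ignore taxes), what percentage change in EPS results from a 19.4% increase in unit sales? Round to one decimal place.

+49.2%

Total contribution margin = 116,870 × $57.88 = $6,764,435.60.
Operating income = contribution − fixed costs = $6,764,435.60 − $3,592,300 = $3,172,135.60.
After interest of $505,700.00, pre-tax earnings = $2,666,435.60.
DCL = total CM / (EBIT − I) = $6,764,435.60 / $2,666,435.60 = 2.5369.
EPS therefore changes by 2.5369 × (+19.4%) = +49.2%.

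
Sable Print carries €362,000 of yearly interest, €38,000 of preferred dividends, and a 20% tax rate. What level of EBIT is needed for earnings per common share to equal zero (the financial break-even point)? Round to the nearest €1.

Preferred dividends are paid after tax, so their pre-tax equivalent is €38,000 ÷ (1 − 0.20) = €47,500.00.
Financial break-even EBIT = interest + D_p ÷ (1 − t) = €362,000 + €47,500.00 = €409,500.00.

€409,500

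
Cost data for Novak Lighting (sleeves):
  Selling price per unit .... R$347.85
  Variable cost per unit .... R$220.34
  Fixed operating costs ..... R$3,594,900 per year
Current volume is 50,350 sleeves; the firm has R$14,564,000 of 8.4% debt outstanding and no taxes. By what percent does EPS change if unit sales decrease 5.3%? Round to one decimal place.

-21.2%

Contribution at this volume is 50,350 × R$127.51 = R$6,420,128.50.
EBIT = R$6,420,128.50 − R$3,594,900 = R$2,825,228.50.
Interest = R$1,223,376.00, so EBIT − I = R$1,601,852.50.
Degree of combined leverage = contribution ÷ (EBIT − I) = R$6,420,128.50 ÷ R$1,601,852.50 = 4.0079.
%ΔEPS = DCL × %ΔSales = 4.0079 × -5.3% = -21.2%.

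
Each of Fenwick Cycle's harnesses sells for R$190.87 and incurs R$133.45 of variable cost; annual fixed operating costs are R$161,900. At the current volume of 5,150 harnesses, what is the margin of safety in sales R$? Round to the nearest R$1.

Each unit contributes R$190.87 − R$133.45 = R$57.42. Break-even units = R$161,900 ÷ R$57.42 = 2,819.58; break-even revenue = 2,819.58 × R$190.87 = R$538,172.29.
Actual sales revenue = 5,150 × R$190.87 = R$982,980.50.
Margin of safety = R$982,980.50 − R$538,172.29 = R$444,808.

R$444,808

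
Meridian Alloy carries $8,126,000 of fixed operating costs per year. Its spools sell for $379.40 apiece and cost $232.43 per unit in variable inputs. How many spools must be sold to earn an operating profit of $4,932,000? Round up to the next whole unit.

88,849 spools

Each unit contributes $379.40 − $232.43 = $146.97.
Need Q such that Q × $146.97 − $8,126,000 = $4,932,000, i.e. Q = $13,058,000 / $146.97 = 88,848.06 → 88,849.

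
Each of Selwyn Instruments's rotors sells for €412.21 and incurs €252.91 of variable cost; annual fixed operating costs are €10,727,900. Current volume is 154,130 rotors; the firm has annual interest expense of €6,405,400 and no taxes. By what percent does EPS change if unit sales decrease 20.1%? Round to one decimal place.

Total contribution margin = 154,130 × €159.30 = €24,552,909.00.
EBIT = €24,552,909.00 − €10,727,900 = €13,825,009.00.
After interest of €6,405,400.00, pre-tax earnings = €7,419,609.00.
DCL = total CM / (EBIT − I) = €24,552,909.00 / €7,419,609.00 = 3.3092.
%ΔEPS = DCL × %ΔSales = 3.3092 × -20.1% = -66.5%.

-66.5%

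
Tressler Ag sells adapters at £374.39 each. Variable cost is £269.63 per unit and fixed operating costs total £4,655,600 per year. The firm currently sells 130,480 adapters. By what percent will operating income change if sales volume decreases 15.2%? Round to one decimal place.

-23.1%

At 130,480 units, contribution = 130,480 × £104.76 = £13,669,084.80.
Subtracting fixed costs: EBIT = £13,669,084.80 − £4,655,600 = £9,013,484.80.
Degree of operating leverage = £13,669,084.80 / £9,013,484.80 = 1.5165.
So EBIT moves 1.5165 × (-15.2%) = -23.1%.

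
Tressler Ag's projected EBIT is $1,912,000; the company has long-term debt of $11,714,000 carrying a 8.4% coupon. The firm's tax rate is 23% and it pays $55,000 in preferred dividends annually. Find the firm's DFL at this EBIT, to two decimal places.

2.23

Interest = $983,976.00.
Preferred dividends grossed up pre-tax: $55,000 / (1 − 0.23) = $71,428.57.
DFL = EBIT ÷ [EBIT − I − D_p/(1−t)] = $1,912,000 ÷ [$1,912,000 − $983,976.00 − $71,428.57] = $1,912,000 ÷ $856,595.43 = 2.2321.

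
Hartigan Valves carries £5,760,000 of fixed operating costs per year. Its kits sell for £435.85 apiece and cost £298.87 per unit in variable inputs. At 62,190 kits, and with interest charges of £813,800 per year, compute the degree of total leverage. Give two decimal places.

4.38

Contribution at this volume is 62,190 × £136.98 = £8,518,786.20.
Operating income = contribution − fixed costs = £8,518,786.20 − £5,760,000 = £2,758,786.20. Interest = £813,800.00, so EBIT − I = £1,944,986.20.
DCL = contribution ÷ (EBIT − I) = £8,518,786.20 ÷ £1,944,986.20 = 4.3799.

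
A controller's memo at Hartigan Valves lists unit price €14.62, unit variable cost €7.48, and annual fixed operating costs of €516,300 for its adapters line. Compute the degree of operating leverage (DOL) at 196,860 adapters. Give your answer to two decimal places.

Total contribution margin = 196,860 × €7.14 = €1,405,580.40.
Operating income = contribution − fixed costs = €1,405,580.40 − €516,300 = €889,280.40.
So DOL = total CM / EBIT = €1,405,580.40 / €889,280.40 = 1.5806.

1.58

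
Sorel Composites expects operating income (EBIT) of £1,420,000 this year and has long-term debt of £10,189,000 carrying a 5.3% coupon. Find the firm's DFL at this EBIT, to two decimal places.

1.61

Interest = £540,017.00.
DFL = EBIT ÷ (EBIT − I) = £1,420,000 ÷ (£1,420,000 − £540,017.00) = £1,420,000 ÷ £879,983.00 = 1.6137.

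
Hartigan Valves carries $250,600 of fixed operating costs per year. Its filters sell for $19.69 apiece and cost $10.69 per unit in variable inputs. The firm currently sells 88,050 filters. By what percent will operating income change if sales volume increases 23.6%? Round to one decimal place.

+34.5%

At 88,050 units, contribution = 88,050 × $9.00 = $792,450.00.
Subtracting fixed costs: EBIT = $792,450.00 − $250,600 = $541,850.00.
So DOL = total CM / EBIT = $792,450.00 / $541,850.00 = 1.4625.
So EBIT moves 1.4625 × (+23.6%) = +34.5%.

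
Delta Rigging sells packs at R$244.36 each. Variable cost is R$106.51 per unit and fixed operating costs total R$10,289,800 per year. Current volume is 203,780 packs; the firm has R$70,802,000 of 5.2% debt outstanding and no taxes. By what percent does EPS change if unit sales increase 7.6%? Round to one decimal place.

Contribution at this volume is 203,780 × R$137.85 = R$28,091,073.00.
Subtracting fixed costs: EBIT = R$28,091,073.00 − R$10,289,800 = R$17,801,273.00.
After interest of R$3,681,704.00, pre-tax earnings = R$14,119,569.00.
Degree of combined leverage = contribution ÷ (EBIT − I) = R$28,091,073.00 ÷ R$14,119,569.00 = 1.9895.
%ΔEPS = DCL × %ΔSales = 1.9895 × +7.6% = +15.1%.

+15.1%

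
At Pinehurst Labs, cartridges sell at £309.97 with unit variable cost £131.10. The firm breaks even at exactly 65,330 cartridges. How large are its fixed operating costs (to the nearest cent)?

£11,685,577.10

Contribution margin per unit = £309.97 − £131.10 = £178.87.
Fixed costs = break-even units × CM = 65,330 × £178.87 = £11,685,577.10.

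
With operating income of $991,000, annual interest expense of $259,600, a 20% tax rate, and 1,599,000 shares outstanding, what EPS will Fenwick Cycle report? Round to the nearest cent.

Pre-tax income = $991,000 − $259,600.00 = $731,400.00.
Net income = $731,400.00 × (1 − 0.20) = $585,120.00.
Per share: $585,120.00 / 1,599,000 shares = $0.37.

$0.37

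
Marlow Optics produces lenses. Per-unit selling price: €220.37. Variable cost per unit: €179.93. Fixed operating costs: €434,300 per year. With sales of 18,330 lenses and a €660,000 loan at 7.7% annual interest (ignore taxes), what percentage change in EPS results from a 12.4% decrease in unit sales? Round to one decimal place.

At 18,330 units, contribution = 18,330 × €40.44 = €741,265.20.
Operating income = contribution − fixed costs = €741,265.20 − €434,300 = €306,965.20.
Interest = €50,820.00, so EBIT − I = €256,145.20.
DCL = total CM / (EBIT − I) = €741,265.20 / €256,145.20 = 2.8939.
EPS therefore changes by 2.8939 × (-12.4%) = -35.9%.

-35.9%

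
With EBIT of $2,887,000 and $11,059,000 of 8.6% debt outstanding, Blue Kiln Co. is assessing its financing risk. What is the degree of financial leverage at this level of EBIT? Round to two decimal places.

1.49

Annual interest charges come to $951,074.00.
DFL = EBIT ÷ (EBIT − I) = $2,887,000 ÷ ($2,887,000 − $951,074.00) = $2,887,000 ÷ $1,935,926.00 = 1.4913.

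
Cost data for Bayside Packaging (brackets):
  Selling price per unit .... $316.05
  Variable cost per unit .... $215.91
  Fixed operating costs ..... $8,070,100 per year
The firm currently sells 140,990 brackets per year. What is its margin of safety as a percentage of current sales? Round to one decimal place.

Unit CM = price − variable cost = $316.05 − $215.91 = $100.14. Break-even units = $8,070,100 ÷ $100.14 = 80,588.18; break-even revenue = 80,588.18 × $316.05 = $25,469,893.20.
Actual sales revenue = 140,990 × $316.05 = $44,559,889.50.
Margin of safety = ($44,559,889.50 − $25,469,893.20) ÷ $44,559,889.50 = 42.8%.

42.8%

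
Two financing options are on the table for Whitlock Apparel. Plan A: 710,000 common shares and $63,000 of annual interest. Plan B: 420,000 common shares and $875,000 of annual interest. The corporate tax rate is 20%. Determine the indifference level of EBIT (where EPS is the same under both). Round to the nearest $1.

At indifference, (EBIT − 63,000)(1 − t)/710,000 = (EBIT − 875,000)(1 − t)/420,000.
Cancelling (1 − t) and cross-multiplying: 420,000·(EBIT − 63,000) = 710,000·(EBIT − 875,000).
EBIT × (710,000 − 420,000) = 875,000 × 710,000 − 63,000 × 420,000 = 594,790,000,000, so EBIT = 594,790,000,000 ÷ 290,000 = 2,051,000.00.

$2,051,000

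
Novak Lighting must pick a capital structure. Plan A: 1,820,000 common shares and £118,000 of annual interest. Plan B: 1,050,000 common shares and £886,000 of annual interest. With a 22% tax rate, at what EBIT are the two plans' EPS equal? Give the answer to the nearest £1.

At indifference, (EBIT − 118,000)(1 − t)/1,820,000 = (EBIT − 886,000)(1 − t)/1,050,000.
The (1 − t) factor cancels: (EBIT − 118,000) × 1,050,000 = (EBIT − 886,000) × 1,820,000.
Solving, EBIT = (886,000·1,820,000 − 118,000·1,050,000) / (1,820,000 − 1,050,000) = 1,488,620,000,000 / 770,000 = 1,933,272.73.

£1,933,273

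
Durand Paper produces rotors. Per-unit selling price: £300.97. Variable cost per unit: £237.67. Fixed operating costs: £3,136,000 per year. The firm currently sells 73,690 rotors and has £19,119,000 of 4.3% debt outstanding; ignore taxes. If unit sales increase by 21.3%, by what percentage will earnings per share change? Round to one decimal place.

+140.6%

Total contribution margin = 73,690 × £63.30 = £4,664,577.00.
Subtracting fixed costs: EBIT = £4,664,577.00 − £3,136,000 = £1,528,577.00.
Interest = £822,117.00, so EBIT − I = £706,460.00.
Degree of combined leverage = contribution ÷ (EBIT − I) = £4,664,577.00 ÷ £706,460.00 = 6.6027.
EPS therefore changes by 6.6027 × (+21.3%) = +140.6%.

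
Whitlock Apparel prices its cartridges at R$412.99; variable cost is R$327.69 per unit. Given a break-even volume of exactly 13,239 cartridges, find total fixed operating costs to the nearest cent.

Each unit contributes R$412.99 − R$327.69 = R$85.30.
Fixed costs = break-even units × CM = 13,239 × R$85.30 = R$1,129,286.70.

R$1,129,286.70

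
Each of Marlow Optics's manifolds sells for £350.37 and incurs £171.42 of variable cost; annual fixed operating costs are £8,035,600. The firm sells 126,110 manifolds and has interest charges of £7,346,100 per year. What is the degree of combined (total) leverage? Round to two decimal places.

3.14

Contribution at this volume is 126,110 × £178.95 = £22,567,384.50.
Subtracting fixed costs: EBIT = £22,567,384.50 − £8,035,600 = £14,531,784.50. Interest = £7,346,100.00, so EBIT − I = £7,185,684.50.
Degree of total leverage = total CM / (EBIT − interest) = £22,567,384.50 / £7,185,684.50 = 3.1406.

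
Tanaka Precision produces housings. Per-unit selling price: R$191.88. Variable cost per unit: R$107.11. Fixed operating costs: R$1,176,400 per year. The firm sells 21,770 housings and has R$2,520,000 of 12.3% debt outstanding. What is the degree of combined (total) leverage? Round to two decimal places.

At 21,770 units, contribution = 21,770 × R$84.77 = R$1,845,442.90.
Subtracting fixed costs: EBIT = R$1,845,442.90 − R$1,176,400 = R$669,042.90. Interest = R$309,960.00.
DOL = R$1,845,442.90 ÷ R$669,042.90 = 2.7583; DFL = R$669,042.90 ÷ R$359,082.90 = 1.8632.
DCL = DOL × DFL = 2.7583 × 1.8632 = 5.1393.

5.14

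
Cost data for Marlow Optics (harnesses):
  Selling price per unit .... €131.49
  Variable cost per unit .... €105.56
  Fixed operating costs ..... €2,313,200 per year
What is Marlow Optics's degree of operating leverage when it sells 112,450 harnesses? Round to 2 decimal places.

Contribution at this volume is 112,450 × €25.93 = €2,915,828.50.
Subtracting fixed costs: EBIT = €2,915,828.50 − €2,313,200 = €602,628.50.
Degree of operating leverage = €2,915,828.50 / €602,628.50 = 4.8385.

4.84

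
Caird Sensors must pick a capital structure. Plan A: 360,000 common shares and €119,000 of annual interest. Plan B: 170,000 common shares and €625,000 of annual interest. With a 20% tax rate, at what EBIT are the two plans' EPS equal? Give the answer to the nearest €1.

At indifference, (EBIT − 119,000)(1 − t)/360,000 = (EBIT − 625,000)(1 − t)/170,000.
Cancelling (1 − t) and cross-multiplying: 170,000·(EBIT − 119,000) = 360,000·(EBIT − 625,000).
Solving, EBIT = (625,000·360,000 − 119,000·170,000) / (360,000 − 170,000) = 204,770,000,000 / 190,000 = 1,077,736.84.

€1,077,737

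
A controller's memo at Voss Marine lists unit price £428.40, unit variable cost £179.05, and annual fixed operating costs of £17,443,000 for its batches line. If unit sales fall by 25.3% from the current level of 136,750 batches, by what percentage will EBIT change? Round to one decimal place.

-51.8%

Total contribution margin = 136,750 × £249.35 = £34,098,612.50.
Operating income = contribution − fixed costs = £34,098,612.50 − £17,443,000 = £16,655,612.50.
Degree of operating leverage = £34,098,612.50 / £16,655,612.50 = 2.0473.
%ΔEBIT = DOL × %ΔSales = 2.0473 × -25.3% = -51.8%.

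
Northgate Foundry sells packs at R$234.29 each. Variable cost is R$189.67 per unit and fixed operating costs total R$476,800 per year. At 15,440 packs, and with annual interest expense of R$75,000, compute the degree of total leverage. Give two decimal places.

5.02

Total contribution margin = 15,440 × R$44.62 = R$688,932.80.
Subtracting fixed costs: EBIT = R$688,932.80 − R$476,800 = R$212,132.80. Interest = R$75,000.00, so EBIT − I = R$137,132.80.
Degree of total leverage = total CM / (EBIT − interest) = R$688,932.80 / R$137,132.80 = 5.0238.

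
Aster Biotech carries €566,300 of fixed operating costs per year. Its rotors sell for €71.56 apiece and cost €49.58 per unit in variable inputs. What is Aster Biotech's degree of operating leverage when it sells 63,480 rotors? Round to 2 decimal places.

Total contribution margin = 63,480 × €21.98 = €1,395,290.40.
Subtracting fixed costs: EBIT = €1,395,290.40 − €566,300 = €828,990.40.
So DOL = total CM / EBIT = €1,395,290.40 / €828,990.40 = 1.6831.

1.68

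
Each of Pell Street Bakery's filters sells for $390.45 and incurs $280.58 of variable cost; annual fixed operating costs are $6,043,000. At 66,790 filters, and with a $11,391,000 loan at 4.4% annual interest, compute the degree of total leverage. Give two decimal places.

Total contribution margin = 66,790 × $109.87 = $7,338,217.30.
Subtracting fixed costs: EBIT = $7,338,217.30 − $6,043,000 = $1,295,217.30. Interest = $501,204.00, so EBIT − I = $794,013.30.
DCL = contribution ÷ (EBIT − I) = $7,338,217.30 ÷ $794,013.30 = 9.2419.

9.24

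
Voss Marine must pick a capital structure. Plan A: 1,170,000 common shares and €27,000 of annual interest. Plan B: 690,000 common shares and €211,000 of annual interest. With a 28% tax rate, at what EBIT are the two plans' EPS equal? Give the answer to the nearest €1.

€475,500

At indifference, (EBIT − 27,000)(1 − t)/1,170,000 = (EBIT − 211,000)(1 − t)/690,000.
Cancelling (1 − t) and cross-multiplying: 690,000·(EBIT − 27,000) = 1,170,000·(EBIT − 211,000).
Solving, EBIT = (211,000·1,170,000 − 27,000·690,000) / (1,170,000 − 690,000) = 228,240,000,000 / 480,000 = 475,500.00.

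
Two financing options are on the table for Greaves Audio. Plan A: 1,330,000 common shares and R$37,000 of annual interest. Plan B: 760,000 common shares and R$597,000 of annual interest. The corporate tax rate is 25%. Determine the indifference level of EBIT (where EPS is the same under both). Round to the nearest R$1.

R$1,343,667

At indifference, (EBIT − 37,000)(1 − t)/1,330,000 = (EBIT − 597,000)(1 − t)/760,000.
The (1 − t) factor cancels: (EBIT − 37,000) × 760,000 = (EBIT − 597,000) × 1,330,000.
Solving, EBIT = (597,000·1,330,000 − 37,000·760,000) / (1,330,000 − 760,000) = 765,890,000,000 / 570,000 = 1,343,666.67.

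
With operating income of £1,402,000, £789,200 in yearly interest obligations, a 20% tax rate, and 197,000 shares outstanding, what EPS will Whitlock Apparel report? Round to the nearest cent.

Interest = £789,200.00, so EBT = £1,402,000 − £789,200.00 = £612,800.00.
Net income = £612,800.00 × (1 − 0.20) = £490,240.00.
Per share: £490,240.00 / 197,000 shares = £2.49.

£2.49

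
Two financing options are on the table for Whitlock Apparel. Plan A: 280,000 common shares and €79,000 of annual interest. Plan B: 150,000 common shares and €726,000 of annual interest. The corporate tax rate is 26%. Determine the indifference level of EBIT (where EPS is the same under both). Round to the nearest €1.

Set EPS_A = EPS_B: (EBIT − €79,000)(1 − 0.26) ÷ 280,000 = (EBIT − €726,000)(1 − 0.26) ÷ 150,000.
The (1 − t) factor cancels: (EBIT − 79,000) × 150,000 = (EBIT − 726,000) × 280,000.
Solving, EBIT = (726,000·280,000 − 79,000·150,000) / (280,000 − 150,000) = 191,430,000,000 / 130,000 = 1,472,538.46.

€1,472,538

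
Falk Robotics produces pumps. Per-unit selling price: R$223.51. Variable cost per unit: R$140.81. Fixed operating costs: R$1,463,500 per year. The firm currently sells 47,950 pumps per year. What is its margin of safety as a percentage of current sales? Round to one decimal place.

Each unit contributes R$223.51 − R$140.81 = R$82.70. Break-even units = R$1,463,500 ÷ R$82.70 = 17,696.49; break-even revenue = 17,696.49 × R$223.51 = R$3,955,343.23.
Actual sales revenue = 47,950 × R$223.51 = R$10,717,304.50.
Margin of safety = (R$10,717,304.50 − R$3,955,343.23) ÷ R$10,717,304.50 = 63.1%.

63.1%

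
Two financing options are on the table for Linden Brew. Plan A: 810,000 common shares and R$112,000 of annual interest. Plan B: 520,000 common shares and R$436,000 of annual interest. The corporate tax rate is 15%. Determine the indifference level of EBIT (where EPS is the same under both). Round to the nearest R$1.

R$1,016,966

At indifference, (EBIT − 112,000)(1 − t)/810,000 = (EBIT − 436,000)(1 − t)/520,000.
Cancelling (1 − t) and cross-multiplying: 520,000·(EBIT − 112,000) = 810,000·(EBIT − 436,000).
Solving, EBIT = (436,000·810,000 − 112,000·520,000) / (810,000 − 520,000) = 294,920,000,000 / 290,000 = 1,016,965.52.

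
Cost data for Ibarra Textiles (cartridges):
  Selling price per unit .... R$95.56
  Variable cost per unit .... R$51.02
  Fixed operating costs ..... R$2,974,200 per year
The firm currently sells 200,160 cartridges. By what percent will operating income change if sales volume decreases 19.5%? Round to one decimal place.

Contribution at this volume is 200,160 × R$44.54 = R$8,915,126.40.
Subtracting fixed costs: EBIT = R$8,915,126.40 − R$2,974,200 = R$5,940,926.40.
Degree of operating leverage = R$8,915,126.40 / R$5,940,926.40 = 1.5006.
Operating income changes by 1.5006 × -19.5% = -29.3%.

-29.3%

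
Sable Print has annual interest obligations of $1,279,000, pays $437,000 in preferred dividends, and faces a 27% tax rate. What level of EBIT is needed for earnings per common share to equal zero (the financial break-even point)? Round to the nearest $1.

Preferred dividends are paid after tax, so their pre-tax equivalent is $437,000 ÷ (1 − 0.27) = $598,630.14.
Financial break-even EBIT = interest + D_p ÷ (1 − t) = $1,279,000 + $598,630.14 = $1,877,630.14.

$1,877,630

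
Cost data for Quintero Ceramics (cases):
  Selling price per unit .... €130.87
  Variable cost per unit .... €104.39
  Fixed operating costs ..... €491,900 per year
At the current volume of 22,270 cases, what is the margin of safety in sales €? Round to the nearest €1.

Contribution margin per unit = €130.87 − €104.39 = €26.48. Break-even units = €491,900 ÷ €26.48 = 18,576.28; break-even revenue = 18,576.28 × €130.87 = €2,431,078.29.
Actual sales revenue = 22,270 × €130.87 = €2,914,474.90.
Margin of safety = €2,914,474.90 − €2,431,078.29 = €483,397.

€483,397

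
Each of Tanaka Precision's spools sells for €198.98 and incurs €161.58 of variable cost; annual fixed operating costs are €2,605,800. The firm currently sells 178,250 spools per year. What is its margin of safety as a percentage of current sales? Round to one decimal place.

Contribution margin per unit = €198.98 − €161.58 = €37.40. Break-even units = €2,605,800 ÷ €37.40 = 69,673.80; break-even revenue = 69,673.80 × €198.98 = €13,863,692.09.
Current sales = 178,250 × €198.98 = €35,468,185.00.
Margin of safety = (€35,468,185.00 − €13,863,692.09) ÷ €35,468,185.00 = 60.9%.

60.9%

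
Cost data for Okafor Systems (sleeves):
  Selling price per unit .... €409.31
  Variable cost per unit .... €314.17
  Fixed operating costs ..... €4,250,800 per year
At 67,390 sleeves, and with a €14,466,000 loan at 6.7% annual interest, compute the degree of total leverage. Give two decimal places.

5.38

Contribution at this volume is 67,390 × €95.14 = €6,411,484.60.
Operating income = contribution − fixed costs = €6,411,484.60 − €4,250,800 = €2,160,684.60. Interest = €969,222.00, so EBIT − I = €1,191,462.60.
Degree of total leverage = total CM / (EBIT − interest) = €6,411,484.60 / €1,191,462.60 = 5.3812.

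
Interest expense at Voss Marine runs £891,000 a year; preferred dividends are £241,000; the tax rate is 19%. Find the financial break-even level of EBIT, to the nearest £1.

Grossing the preferred dividend up to pre-tax terms: £241,000 / (1 − 0.19) = £297,530.86.
EPS = 0 when EBIT covers interest plus the pre-tax preferred burden: £891,000 + £297,530.86 = £1,188,530.86.

£1,188,531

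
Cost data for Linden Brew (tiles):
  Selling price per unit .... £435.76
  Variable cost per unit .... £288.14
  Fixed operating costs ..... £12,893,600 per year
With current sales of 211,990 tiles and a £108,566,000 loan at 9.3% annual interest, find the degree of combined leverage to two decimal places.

Total contribution margin = 211,990 × £147.62 = £31,293,963.80.
Subtracting fixed costs: EBIT = £31,293,963.80 − £12,893,600 = £18,400,363.80. Interest = £10,096,638.00, so EBIT − I = £8,303,725.80.
DCL = contribution ÷ (EBIT − I) = £31,293,963.80 ÷ £8,303,725.80 = 3.7687.

3.77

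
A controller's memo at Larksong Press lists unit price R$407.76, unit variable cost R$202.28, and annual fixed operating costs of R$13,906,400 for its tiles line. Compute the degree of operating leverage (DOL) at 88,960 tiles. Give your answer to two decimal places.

Total contribution margin = 88,960 × R$205.48 = R$18,279,500.80.
Operating income = contribution − fixed costs = R$18,279,500.80 − R$13,906,400 = R$4,373,100.80.
DOL = contribution ÷ EBIT = R$18,279,500.80 ÷ R$4,373,100.80 = 4.1800.

4.18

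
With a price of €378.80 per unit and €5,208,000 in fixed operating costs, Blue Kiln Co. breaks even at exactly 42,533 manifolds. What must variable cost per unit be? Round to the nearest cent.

Contribution per unit must be FC / Q = €5,208,000 / 42,533 = €122.4461.
Variable cost per unit = €378.80 − €122.4461 = €256.35.

€256.35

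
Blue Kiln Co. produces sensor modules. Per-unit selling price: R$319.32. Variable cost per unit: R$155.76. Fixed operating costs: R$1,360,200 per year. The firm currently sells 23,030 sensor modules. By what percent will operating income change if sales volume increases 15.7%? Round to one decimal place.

Contribution at this volume is 23,030 × R$163.56 = R$3,766,786.80.
EBIT = R$3,766,786.80 − R$1,360,200 = R$2,406,586.80.
DOL = contribution ÷ EBIT = R$3,766,786.80 ÷ R$2,406,586.80 = 1.5652.
Operating income changes by 1.5652 × +15.7% = +24.6%.

+24.6%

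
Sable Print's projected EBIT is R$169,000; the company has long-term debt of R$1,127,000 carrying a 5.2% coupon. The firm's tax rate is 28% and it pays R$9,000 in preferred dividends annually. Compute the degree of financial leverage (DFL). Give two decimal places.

Annual interest charges come to R$58,604.00.
Preferred dividends grossed up pre-tax: R$9,000 / (1 − 0.28) = R$12,500.00.
DFL = EBIT ÷ [EBIT − I − D_p/(1−t)] = R$169,000 ÷ [R$169,000 − R$58,604.00 − R$12,500.00] = R$169,000 ÷ R$97,896.00 = 1.7263.

1.73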